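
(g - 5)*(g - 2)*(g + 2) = g^3 - 5*g^2 - 4*g + 20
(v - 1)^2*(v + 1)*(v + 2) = v^4 + v^3 - 3*v^2 - v + 2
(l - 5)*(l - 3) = l^2 - 8*l + 15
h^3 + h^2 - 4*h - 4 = (h - 2)*(h + 1)*(h + 2)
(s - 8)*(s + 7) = s^2 - s - 56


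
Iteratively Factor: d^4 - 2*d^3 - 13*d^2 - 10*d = (d + 2)*(d^3 - 4*d^2 - 5*d) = (d + 1)*(d + 2)*(d^2 - 5*d) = d*(d + 1)*(d + 2)*(d - 5)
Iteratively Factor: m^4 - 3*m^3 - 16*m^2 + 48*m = (m - 4)*(m^3 + m^2 - 12*m) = m*(m - 4)*(m^2 + m - 12) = m*(m - 4)*(m + 4)*(m - 3)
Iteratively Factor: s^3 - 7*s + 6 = (s + 3)*(s^2 - 3*s + 2) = (s - 1)*(s + 3)*(s - 2)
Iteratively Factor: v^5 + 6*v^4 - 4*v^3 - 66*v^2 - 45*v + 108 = (v - 1)*(v^4 + 7*v^3 + 3*v^2 - 63*v - 108) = (v - 3)*(v - 1)*(v^3 + 10*v^2 + 33*v + 36) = (v - 3)*(v - 1)*(v + 4)*(v^2 + 6*v + 9) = (v - 3)*(v - 1)*(v + 3)*(v + 4)*(v + 3)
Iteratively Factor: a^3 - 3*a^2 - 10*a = (a)*(a^2 - 3*a - 10) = a*(a + 2)*(a - 5)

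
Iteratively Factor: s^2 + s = (s)*(s + 1)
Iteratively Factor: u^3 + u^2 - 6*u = (u)*(u^2 + u - 6) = u*(u + 3)*(u - 2)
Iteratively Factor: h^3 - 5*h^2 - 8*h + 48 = (h - 4)*(h^2 - h - 12) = (h - 4)^2*(h + 3)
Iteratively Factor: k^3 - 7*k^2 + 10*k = (k - 5)*(k^2 - 2*k) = (k - 5)*(k - 2)*(k)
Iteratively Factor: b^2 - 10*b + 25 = (b - 5)*(b - 5)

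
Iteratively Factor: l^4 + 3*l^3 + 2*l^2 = (l + 2)*(l^3 + l^2) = (l + 1)*(l + 2)*(l^2) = l*(l + 1)*(l + 2)*(l)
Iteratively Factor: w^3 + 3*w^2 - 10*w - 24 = (w + 2)*(w^2 + w - 12) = (w + 2)*(w + 4)*(w - 3)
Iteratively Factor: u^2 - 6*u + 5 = (u - 5)*(u - 1)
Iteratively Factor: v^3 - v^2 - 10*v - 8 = (v + 1)*(v^2 - 2*v - 8) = (v + 1)*(v + 2)*(v - 4)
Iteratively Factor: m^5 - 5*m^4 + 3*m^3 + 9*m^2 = (m + 1)*(m^4 - 6*m^3 + 9*m^2) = (m - 3)*(m + 1)*(m^3 - 3*m^2) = m*(m - 3)*(m + 1)*(m^2 - 3*m) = m^2*(m - 3)*(m + 1)*(m - 3)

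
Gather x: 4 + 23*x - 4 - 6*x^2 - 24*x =-6*x^2 - x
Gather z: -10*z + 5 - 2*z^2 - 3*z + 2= -2*z^2 - 13*z + 7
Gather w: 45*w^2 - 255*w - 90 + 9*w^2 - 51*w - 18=54*w^2 - 306*w - 108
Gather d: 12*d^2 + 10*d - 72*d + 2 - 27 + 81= 12*d^2 - 62*d + 56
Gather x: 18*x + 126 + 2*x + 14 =20*x + 140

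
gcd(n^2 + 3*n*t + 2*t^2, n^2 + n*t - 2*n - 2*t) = n + t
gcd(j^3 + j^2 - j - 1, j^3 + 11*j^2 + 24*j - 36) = j - 1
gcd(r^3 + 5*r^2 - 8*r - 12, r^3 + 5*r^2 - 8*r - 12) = r^3 + 5*r^2 - 8*r - 12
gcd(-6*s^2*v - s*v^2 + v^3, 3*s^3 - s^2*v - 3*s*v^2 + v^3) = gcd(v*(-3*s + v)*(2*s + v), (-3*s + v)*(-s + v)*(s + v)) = 3*s - v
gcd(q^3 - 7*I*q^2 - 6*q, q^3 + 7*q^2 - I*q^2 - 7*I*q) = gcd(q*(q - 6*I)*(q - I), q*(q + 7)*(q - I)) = q^2 - I*q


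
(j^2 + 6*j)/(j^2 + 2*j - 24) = j/(j - 4)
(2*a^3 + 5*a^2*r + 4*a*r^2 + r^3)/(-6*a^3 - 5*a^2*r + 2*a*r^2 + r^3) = (2*a^2 + 3*a*r + r^2)/(-6*a^2 + a*r + r^2)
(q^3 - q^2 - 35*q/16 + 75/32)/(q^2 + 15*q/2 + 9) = (16*q^2 - 40*q + 25)/(16*(q + 6))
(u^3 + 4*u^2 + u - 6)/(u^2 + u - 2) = u + 3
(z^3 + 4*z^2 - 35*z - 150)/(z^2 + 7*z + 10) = (z^2 - z - 30)/(z + 2)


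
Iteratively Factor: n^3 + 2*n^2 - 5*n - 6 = (n - 2)*(n^2 + 4*n + 3) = (n - 2)*(n + 3)*(n + 1)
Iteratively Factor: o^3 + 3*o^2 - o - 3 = (o - 1)*(o^2 + 4*o + 3) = (o - 1)*(o + 3)*(o + 1)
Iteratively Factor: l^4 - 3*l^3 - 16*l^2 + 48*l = (l + 4)*(l^3 - 7*l^2 + 12*l) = l*(l + 4)*(l^2 - 7*l + 12) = l*(l - 3)*(l + 4)*(l - 4)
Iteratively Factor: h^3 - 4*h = (h)*(h^2 - 4) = h*(h - 2)*(h + 2)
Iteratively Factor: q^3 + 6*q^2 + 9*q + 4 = (q + 1)*(q^2 + 5*q + 4) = (q + 1)*(q + 4)*(q + 1)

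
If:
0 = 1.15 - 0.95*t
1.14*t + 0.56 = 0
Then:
No Solution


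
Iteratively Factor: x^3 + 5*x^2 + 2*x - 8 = (x + 4)*(x^2 + x - 2) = (x + 2)*(x + 4)*(x - 1)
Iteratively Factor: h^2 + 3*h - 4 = (h + 4)*(h - 1)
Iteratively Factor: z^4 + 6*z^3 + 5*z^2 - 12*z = (z)*(z^3 + 6*z^2 + 5*z - 12) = z*(z - 1)*(z^2 + 7*z + 12) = z*(z - 1)*(z + 3)*(z + 4)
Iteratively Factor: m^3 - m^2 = (m)*(m^2 - m) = m^2*(m - 1)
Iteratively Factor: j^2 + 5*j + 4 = (j + 1)*(j + 4)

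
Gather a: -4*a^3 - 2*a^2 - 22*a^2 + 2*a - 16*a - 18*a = -4*a^3 - 24*a^2 - 32*a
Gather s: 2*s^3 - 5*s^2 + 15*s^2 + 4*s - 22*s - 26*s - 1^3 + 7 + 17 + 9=2*s^3 + 10*s^2 - 44*s + 32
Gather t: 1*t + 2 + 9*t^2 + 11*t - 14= 9*t^2 + 12*t - 12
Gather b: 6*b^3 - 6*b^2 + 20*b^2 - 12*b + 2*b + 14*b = 6*b^3 + 14*b^2 + 4*b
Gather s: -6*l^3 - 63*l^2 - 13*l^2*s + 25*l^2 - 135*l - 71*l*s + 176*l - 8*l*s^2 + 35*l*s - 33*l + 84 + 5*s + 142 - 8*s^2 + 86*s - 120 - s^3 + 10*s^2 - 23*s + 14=-6*l^3 - 38*l^2 + 8*l - s^3 + s^2*(2 - 8*l) + s*(-13*l^2 - 36*l + 68) + 120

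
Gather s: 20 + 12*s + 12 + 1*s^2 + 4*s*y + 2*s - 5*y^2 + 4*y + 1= s^2 + s*(4*y + 14) - 5*y^2 + 4*y + 33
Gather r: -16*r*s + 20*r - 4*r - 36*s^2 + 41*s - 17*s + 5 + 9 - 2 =r*(16 - 16*s) - 36*s^2 + 24*s + 12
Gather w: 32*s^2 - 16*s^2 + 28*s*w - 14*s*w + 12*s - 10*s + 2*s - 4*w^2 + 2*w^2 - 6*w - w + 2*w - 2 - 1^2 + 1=16*s^2 + 4*s - 2*w^2 + w*(14*s - 5) - 2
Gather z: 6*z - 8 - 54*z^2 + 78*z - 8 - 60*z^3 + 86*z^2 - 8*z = -60*z^3 + 32*z^2 + 76*z - 16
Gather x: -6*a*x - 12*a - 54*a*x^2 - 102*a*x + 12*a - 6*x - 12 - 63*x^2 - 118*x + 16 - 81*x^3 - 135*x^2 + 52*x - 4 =-81*x^3 + x^2*(-54*a - 198) + x*(-108*a - 72)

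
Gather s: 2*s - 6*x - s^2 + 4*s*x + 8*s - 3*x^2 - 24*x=-s^2 + s*(4*x + 10) - 3*x^2 - 30*x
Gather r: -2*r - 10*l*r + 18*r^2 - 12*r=18*r^2 + r*(-10*l - 14)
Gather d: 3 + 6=9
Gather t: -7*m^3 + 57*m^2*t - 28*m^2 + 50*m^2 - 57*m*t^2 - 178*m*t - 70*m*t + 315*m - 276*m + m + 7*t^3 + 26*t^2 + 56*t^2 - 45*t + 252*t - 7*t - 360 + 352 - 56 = -7*m^3 + 22*m^2 + 40*m + 7*t^3 + t^2*(82 - 57*m) + t*(57*m^2 - 248*m + 200) - 64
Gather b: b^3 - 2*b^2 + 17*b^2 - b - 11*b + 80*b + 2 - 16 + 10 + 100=b^3 + 15*b^2 + 68*b + 96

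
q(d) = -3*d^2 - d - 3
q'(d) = -6*d - 1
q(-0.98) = -4.90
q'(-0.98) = 4.88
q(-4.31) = -54.42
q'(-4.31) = 24.86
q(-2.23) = -15.69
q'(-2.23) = 12.38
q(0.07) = -3.08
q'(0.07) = -1.42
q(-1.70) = -9.97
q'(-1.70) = 9.20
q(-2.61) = -20.83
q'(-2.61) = 14.66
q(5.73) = -107.23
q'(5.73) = -35.38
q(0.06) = -3.07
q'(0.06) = -1.36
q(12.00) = -447.00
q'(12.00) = -73.00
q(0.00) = -3.00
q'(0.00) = -1.00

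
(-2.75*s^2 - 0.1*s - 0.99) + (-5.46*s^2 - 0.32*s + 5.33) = -8.21*s^2 - 0.42*s + 4.34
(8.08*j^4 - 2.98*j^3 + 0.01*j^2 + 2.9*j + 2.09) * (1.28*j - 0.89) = 10.3424*j^5 - 11.0056*j^4 + 2.665*j^3 + 3.7031*j^2 + 0.0941999999999998*j - 1.8601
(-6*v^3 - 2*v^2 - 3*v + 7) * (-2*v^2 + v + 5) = 12*v^5 - 2*v^4 - 26*v^3 - 27*v^2 - 8*v + 35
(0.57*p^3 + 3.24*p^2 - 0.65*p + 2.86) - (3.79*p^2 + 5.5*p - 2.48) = 0.57*p^3 - 0.55*p^2 - 6.15*p + 5.34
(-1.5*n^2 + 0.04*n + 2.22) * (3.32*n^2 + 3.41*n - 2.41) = -4.98*n^4 - 4.9822*n^3 + 11.1218*n^2 + 7.4738*n - 5.3502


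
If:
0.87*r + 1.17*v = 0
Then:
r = -1.3448275862069*v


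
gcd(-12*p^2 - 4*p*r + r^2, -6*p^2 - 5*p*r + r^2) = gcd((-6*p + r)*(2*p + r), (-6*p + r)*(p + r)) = 6*p - r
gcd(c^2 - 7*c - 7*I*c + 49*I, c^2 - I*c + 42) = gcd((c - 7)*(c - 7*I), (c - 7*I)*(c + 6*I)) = c - 7*I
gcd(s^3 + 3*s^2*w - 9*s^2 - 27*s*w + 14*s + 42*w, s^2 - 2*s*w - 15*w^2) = s + 3*w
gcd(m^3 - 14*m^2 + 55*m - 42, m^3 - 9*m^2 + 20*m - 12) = m^2 - 7*m + 6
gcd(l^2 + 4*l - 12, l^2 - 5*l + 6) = l - 2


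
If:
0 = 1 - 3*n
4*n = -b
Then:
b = -4/3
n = 1/3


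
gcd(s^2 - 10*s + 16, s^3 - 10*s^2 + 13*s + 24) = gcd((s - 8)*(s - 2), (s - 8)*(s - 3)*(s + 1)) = s - 8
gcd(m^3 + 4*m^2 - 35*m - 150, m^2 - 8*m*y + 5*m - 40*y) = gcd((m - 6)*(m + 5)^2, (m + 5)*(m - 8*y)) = m + 5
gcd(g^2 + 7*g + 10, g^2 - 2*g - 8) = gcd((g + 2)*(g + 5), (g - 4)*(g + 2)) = g + 2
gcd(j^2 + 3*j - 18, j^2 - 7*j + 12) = j - 3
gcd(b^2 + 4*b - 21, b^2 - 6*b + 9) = b - 3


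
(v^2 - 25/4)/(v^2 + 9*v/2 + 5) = (v - 5/2)/(v + 2)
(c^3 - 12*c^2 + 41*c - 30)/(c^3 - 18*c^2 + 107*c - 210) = (c - 1)/(c - 7)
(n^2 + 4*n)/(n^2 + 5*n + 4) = n/(n + 1)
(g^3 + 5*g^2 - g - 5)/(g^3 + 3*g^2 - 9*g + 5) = (g + 1)/(g - 1)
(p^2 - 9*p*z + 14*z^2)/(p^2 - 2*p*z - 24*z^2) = (-p^2 + 9*p*z - 14*z^2)/(-p^2 + 2*p*z + 24*z^2)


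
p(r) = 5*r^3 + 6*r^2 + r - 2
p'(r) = 15*r^2 + 12*r + 1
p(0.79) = 5.00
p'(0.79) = 19.84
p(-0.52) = -1.60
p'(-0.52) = -1.18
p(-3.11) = -97.48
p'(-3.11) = 108.76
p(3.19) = 224.56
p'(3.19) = 191.92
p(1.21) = 16.85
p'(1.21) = 37.48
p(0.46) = 0.22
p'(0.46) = 9.69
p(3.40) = 267.28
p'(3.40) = 215.20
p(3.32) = 250.43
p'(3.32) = 206.18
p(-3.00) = -86.00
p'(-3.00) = 100.00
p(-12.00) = -7790.00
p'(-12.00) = 2017.00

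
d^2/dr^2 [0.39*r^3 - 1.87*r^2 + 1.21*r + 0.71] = 2.34*r - 3.74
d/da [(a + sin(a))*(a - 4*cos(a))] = (a + sin(a))*(4*sin(a) + 1) + (a - 4*cos(a))*(cos(a) + 1)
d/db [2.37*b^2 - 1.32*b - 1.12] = 4.74*b - 1.32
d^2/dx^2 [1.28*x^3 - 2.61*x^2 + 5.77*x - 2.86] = 7.68*x - 5.22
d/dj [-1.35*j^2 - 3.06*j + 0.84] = -2.7*j - 3.06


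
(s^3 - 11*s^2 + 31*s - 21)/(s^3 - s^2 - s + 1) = (s^2 - 10*s + 21)/(s^2 - 1)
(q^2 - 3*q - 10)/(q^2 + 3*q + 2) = (q - 5)/(q + 1)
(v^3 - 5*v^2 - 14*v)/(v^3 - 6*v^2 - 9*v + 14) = v/(v - 1)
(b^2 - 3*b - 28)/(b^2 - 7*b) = (b + 4)/b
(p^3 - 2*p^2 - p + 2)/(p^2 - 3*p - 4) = (p^2 - 3*p + 2)/(p - 4)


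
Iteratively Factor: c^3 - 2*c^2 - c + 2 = (c + 1)*(c^2 - 3*c + 2) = (c - 2)*(c + 1)*(c - 1)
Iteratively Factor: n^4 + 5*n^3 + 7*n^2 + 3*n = (n + 1)*(n^3 + 4*n^2 + 3*n) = n*(n + 1)*(n^2 + 4*n + 3) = n*(n + 1)*(n + 3)*(n + 1)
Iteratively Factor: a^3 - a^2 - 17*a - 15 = (a - 5)*(a^2 + 4*a + 3) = (a - 5)*(a + 3)*(a + 1)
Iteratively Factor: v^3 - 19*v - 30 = (v - 5)*(v^2 + 5*v + 6) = (v - 5)*(v + 3)*(v + 2)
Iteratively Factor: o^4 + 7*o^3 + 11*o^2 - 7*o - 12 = (o + 3)*(o^3 + 4*o^2 - o - 4) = (o + 3)*(o + 4)*(o^2 - 1) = (o - 1)*(o + 3)*(o + 4)*(o + 1)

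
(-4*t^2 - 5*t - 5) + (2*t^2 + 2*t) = -2*t^2 - 3*t - 5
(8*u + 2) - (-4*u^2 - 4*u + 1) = 4*u^2 + 12*u + 1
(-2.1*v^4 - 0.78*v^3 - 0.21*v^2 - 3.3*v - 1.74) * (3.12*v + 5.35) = -6.552*v^5 - 13.6686*v^4 - 4.8282*v^3 - 11.4195*v^2 - 23.0838*v - 9.309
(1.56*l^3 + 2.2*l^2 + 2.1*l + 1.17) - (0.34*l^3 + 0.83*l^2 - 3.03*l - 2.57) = 1.22*l^3 + 1.37*l^2 + 5.13*l + 3.74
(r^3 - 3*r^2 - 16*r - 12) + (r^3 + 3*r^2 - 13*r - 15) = 2*r^3 - 29*r - 27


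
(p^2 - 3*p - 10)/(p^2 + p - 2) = (p - 5)/(p - 1)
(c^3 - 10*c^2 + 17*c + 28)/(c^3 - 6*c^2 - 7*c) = (c - 4)/c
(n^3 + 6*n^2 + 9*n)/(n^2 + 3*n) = n + 3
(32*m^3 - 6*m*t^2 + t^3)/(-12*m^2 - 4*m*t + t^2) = (16*m^2 - 8*m*t + t^2)/(-6*m + t)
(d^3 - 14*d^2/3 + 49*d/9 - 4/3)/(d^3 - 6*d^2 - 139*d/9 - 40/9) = (-9*d^3 + 42*d^2 - 49*d + 12)/(-9*d^3 + 54*d^2 + 139*d + 40)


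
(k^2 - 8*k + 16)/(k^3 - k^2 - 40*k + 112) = 1/(k + 7)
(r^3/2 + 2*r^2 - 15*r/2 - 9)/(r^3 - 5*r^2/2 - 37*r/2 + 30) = (r^3 + 4*r^2 - 15*r - 18)/(2*r^3 - 5*r^2 - 37*r + 60)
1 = 1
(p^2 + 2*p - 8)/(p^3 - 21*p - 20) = (p - 2)/(p^2 - 4*p - 5)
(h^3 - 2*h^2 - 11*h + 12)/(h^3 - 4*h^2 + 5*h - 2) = (h^2 - h - 12)/(h^2 - 3*h + 2)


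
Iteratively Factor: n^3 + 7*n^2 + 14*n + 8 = (n + 1)*(n^2 + 6*n + 8) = (n + 1)*(n + 2)*(n + 4)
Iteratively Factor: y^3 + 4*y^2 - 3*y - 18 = (y - 2)*(y^2 + 6*y + 9) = (y - 2)*(y + 3)*(y + 3)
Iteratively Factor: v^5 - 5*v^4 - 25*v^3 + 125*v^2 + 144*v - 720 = (v - 3)*(v^4 - 2*v^3 - 31*v^2 + 32*v + 240) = (v - 5)*(v - 3)*(v^3 + 3*v^2 - 16*v - 48) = (v - 5)*(v - 3)*(v + 4)*(v^2 - v - 12) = (v - 5)*(v - 4)*(v - 3)*(v + 4)*(v + 3)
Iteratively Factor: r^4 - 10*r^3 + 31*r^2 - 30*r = (r - 3)*(r^3 - 7*r^2 + 10*r) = r*(r - 3)*(r^2 - 7*r + 10) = r*(r - 3)*(r - 2)*(r - 5)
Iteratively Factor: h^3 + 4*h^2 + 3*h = (h)*(h^2 + 4*h + 3) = h*(h + 1)*(h + 3)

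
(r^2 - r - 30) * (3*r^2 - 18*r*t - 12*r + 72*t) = 3*r^4 - 18*r^3*t - 15*r^3 + 90*r^2*t - 78*r^2 + 468*r*t + 360*r - 2160*t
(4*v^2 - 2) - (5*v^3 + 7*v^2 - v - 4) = -5*v^3 - 3*v^2 + v + 2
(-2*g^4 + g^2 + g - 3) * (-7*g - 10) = 14*g^5 + 20*g^4 - 7*g^3 - 17*g^2 + 11*g + 30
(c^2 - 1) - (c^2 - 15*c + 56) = 15*c - 57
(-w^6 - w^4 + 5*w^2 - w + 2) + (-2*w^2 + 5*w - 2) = -w^6 - w^4 + 3*w^2 + 4*w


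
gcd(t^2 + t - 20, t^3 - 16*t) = t - 4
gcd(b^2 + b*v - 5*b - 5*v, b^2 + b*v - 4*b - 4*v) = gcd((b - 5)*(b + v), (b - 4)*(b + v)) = b + v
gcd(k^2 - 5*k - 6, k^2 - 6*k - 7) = k + 1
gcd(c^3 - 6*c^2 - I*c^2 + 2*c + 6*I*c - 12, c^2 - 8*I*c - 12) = c - 2*I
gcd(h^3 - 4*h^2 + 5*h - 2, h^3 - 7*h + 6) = h^2 - 3*h + 2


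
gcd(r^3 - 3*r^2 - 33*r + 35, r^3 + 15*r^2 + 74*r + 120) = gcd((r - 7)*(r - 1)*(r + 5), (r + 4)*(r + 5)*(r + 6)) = r + 5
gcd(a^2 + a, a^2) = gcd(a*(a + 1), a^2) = a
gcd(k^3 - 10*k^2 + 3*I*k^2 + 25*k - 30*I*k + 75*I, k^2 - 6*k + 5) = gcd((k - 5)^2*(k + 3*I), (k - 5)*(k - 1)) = k - 5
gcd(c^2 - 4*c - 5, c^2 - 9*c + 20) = c - 5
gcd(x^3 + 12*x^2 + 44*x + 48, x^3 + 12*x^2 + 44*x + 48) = x^3 + 12*x^2 + 44*x + 48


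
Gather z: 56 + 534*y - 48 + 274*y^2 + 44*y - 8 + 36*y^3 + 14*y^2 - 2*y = 36*y^3 + 288*y^2 + 576*y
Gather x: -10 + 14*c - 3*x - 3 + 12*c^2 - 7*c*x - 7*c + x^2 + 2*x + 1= 12*c^2 + 7*c + x^2 + x*(-7*c - 1) - 12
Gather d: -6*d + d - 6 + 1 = -5*d - 5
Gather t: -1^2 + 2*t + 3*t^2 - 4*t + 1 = 3*t^2 - 2*t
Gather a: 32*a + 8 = 32*a + 8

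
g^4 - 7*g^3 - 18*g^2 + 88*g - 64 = (g - 8)*(g - 2)*(g - 1)*(g + 4)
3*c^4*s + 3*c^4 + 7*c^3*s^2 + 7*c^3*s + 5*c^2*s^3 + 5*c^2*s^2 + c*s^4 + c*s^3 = (c + s)^2*(3*c + s)*(c*s + c)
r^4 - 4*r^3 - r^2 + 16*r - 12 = (r - 3)*(r - 2)*(r - 1)*(r + 2)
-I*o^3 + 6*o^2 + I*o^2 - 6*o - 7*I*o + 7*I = (o - I)*(o + 7*I)*(-I*o + I)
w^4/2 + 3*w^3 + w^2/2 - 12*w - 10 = (w/2 + 1)*(w - 2)*(w + 1)*(w + 5)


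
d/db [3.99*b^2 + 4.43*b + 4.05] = 7.98*b + 4.43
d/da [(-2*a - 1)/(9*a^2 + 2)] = 2*(9*a^2 + 9*a - 2)/(81*a^4 + 36*a^2 + 4)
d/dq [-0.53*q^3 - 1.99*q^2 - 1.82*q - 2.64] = -1.59*q^2 - 3.98*q - 1.82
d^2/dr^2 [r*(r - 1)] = 2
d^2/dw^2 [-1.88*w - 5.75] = 0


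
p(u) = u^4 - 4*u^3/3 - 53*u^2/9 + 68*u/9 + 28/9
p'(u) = 4*u^3 - 4*u^2 - 106*u/9 + 68/9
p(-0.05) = 2.72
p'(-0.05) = 8.13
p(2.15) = 0.25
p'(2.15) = 3.50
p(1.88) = 0.13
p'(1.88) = -2.15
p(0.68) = 5.32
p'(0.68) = -1.05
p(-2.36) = 1.03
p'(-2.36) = -39.50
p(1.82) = 0.29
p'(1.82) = -3.02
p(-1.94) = -9.81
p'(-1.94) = -13.86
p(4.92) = 324.89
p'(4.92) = 329.17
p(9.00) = 5183.11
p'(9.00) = 2493.56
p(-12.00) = 22104.44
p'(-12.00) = -7339.11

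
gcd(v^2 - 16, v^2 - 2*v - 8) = v - 4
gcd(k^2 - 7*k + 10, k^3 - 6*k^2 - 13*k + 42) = k - 2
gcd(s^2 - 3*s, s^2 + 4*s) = s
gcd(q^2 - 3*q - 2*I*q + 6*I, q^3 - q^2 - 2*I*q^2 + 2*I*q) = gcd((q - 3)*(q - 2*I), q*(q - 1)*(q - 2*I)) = q - 2*I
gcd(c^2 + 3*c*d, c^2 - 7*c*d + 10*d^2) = 1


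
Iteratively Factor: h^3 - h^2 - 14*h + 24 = (h - 2)*(h^2 + h - 12) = (h - 2)*(h + 4)*(h - 3)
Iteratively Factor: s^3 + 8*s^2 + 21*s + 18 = (s + 3)*(s^2 + 5*s + 6) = (s + 2)*(s + 3)*(s + 3)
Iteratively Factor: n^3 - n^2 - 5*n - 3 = (n + 1)*(n^2 - 2*n - 3) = (n + 1)^2*(n - 3)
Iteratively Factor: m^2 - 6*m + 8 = (m - 4)*(m - 2)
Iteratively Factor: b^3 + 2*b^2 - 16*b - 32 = (b - 4)*(b^2 + 6*b + 8) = (b - 4)*(b + 4)*(b + 2)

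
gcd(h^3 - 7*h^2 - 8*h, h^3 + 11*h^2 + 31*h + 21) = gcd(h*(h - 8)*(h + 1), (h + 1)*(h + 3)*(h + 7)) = h + 1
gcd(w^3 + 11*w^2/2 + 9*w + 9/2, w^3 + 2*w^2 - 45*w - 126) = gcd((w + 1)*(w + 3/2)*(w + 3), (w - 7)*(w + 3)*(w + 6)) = w + 3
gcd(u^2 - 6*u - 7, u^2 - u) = 1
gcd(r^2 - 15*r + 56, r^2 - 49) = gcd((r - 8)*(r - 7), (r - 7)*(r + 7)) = r - 7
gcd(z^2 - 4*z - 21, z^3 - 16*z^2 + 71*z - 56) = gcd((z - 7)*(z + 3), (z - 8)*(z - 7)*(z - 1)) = z - 7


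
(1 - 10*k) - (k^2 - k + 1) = -k^2 - 9*k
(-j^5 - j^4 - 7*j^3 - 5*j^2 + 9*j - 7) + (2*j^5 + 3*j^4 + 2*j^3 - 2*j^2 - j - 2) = j^5 + 2*j^4 - 5*j^3 - 7*j^2 + 8*j - 9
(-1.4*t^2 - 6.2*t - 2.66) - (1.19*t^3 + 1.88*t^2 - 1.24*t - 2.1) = -1.19*t^3 - 3.28*t^2 - 4.96*t - 0.56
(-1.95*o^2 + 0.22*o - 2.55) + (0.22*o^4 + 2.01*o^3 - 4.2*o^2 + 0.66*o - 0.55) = 0.22*o^4 + 2.01*o^3 - 6.15*o^2 + 0.88*o - 3.1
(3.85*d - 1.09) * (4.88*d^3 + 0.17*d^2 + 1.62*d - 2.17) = 18.788*d^4 - 4.6647*d^3 + 6.0517*d^2 - 10.1203*d + 2.3653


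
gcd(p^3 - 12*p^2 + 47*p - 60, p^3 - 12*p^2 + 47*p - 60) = p^3 - 12*p^2 + 47*p - 60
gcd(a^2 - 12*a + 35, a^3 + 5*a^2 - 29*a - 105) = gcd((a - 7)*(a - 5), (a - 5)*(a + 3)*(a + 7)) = a - 5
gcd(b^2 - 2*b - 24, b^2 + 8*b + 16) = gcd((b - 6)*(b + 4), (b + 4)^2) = b + 4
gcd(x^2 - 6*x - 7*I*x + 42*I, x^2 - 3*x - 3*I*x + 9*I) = 1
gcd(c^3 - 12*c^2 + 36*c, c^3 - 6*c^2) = c^2 - 6*c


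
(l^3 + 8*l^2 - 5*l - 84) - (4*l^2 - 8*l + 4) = l^3 + 4*l^2 + 3*l - 88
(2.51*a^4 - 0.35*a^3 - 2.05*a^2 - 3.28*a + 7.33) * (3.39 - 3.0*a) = -7.53*a^5 + 9.5589*a^4 + 4.9635*a^3 + 2.8905*a^2 - 33.1092*a + 24.8487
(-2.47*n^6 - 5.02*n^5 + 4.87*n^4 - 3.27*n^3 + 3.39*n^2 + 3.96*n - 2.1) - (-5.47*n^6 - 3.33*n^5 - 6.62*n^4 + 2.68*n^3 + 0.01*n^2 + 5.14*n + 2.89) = 3.0*n^6 - 1.69*n^5 + 11.49*n^4 - 5.95*n^3 + 3.38*n^2 - 1.18*n - 4.99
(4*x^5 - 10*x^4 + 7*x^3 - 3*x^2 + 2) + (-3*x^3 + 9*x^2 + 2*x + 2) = 4*x^5 - 10*x^4 + 4*x^3 + 6*x^2 + 2*x + 4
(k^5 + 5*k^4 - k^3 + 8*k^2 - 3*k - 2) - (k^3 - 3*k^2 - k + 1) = k^5 + 5*k^4 - 2*k^3 + 11*k^2 - 2*k - 3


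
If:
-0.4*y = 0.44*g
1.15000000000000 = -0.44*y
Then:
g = 2.38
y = -2.61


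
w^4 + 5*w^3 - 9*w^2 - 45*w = w*(w - 3)*(w + 3)*(w + 5)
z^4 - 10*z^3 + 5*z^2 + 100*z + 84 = (z - 7)*(z - 6)*(z + 1)*(z + 2)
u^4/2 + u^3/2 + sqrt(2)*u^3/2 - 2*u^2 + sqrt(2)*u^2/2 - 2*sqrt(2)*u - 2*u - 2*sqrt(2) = (u - 2)*(u + 1)*(sqrt(2)*u/2 + 1)*(sqrt(2)*u/2 + sqrt(2))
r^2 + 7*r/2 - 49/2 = (r - 7/2)*(r + 7)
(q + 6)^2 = q^2 + 12*q + 36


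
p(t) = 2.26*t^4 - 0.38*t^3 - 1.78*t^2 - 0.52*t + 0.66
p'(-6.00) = -1972.84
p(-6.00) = 2950.74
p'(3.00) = 222.62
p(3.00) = 155.88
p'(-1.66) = -39.10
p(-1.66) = 15.52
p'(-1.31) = -18.14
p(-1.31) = 5.80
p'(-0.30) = 0.20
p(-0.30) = 0.68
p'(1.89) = 49.71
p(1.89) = 19.59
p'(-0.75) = -2.30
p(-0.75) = 0.92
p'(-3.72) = -468.42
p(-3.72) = 430.32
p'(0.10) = -0.88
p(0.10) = 0.59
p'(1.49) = 21.55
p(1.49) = 5.82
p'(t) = 9.04*t^3 - 1.14*t^2 - 3.56*t - 0.52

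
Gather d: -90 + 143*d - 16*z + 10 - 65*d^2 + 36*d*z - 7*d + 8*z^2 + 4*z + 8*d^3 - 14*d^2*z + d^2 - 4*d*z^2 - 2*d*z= 8*d^3 + d^2*(-14*z - 64) + d*(-4*z^2 + 34*z + 136) + 8*z^2 - 12*z - 80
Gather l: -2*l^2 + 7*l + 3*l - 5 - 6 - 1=-2*l^2 + 10*l - 12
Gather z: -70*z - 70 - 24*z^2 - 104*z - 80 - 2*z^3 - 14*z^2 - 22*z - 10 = -2*z^3 - 38*z^2 - 196*z - 160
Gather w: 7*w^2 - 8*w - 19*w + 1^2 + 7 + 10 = 7*w^2 - 27*w + 18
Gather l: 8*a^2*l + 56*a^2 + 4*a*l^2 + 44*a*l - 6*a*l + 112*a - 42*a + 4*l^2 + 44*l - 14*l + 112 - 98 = 56*a^2 + 70*a + l^2*(4*a + 4) + l*(8*a^2 + 38*a + 30) + 14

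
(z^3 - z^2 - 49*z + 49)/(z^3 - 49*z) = (z - 1)/z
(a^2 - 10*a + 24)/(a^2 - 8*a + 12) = (a - 4)/(a - 2)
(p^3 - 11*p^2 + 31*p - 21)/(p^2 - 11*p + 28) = (p^2 - 4*p + 3)/(p - 4)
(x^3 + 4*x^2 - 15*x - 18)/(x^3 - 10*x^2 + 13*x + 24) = (x + 6)/(x - 8)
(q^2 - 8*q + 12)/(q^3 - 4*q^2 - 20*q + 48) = 1/(q + 4)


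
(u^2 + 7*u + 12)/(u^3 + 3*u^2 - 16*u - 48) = 1/(u - 4)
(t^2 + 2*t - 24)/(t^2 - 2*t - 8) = (t + 6)/(t + 2)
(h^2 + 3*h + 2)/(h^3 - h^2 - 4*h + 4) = (h + 1)/(h^2 - 3*h + 2)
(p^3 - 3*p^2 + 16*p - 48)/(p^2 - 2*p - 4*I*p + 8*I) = (p^2 + p*(-3 + 4*I) - 12*I)/(p - 2)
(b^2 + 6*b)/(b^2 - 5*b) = (b + 6)/(b - 5)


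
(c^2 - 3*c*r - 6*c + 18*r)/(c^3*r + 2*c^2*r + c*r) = (c^2 - 3*c*r - 6*c + 18*r)/(c*r*(c^2 + 2*c + 1))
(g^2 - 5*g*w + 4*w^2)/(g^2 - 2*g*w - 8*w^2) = (g - w)/(g + 2*w)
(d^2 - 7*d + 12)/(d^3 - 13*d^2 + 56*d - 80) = (d - 3)/(d^2 - 9*d + 20)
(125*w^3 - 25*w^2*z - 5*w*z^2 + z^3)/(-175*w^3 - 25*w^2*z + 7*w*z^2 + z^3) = (-5*w + z)/(7*w + z)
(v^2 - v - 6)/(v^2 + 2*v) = (v - 3)/v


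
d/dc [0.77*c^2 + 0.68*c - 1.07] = 1.54*c + 0.68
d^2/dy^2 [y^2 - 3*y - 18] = 2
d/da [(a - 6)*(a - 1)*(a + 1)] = 3*a^2 - 12*a - 1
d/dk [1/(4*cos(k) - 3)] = 4*sin(k)/(4*cos(k) - 3)^2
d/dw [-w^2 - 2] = -2*w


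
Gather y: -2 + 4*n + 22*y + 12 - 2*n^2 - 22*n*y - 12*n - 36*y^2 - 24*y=-2*n^2 - 8*n - 36*y^2 + y*(-22*n - 2) + 10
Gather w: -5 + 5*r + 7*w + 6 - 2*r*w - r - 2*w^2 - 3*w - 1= 4*r - 2*w^2 + w*(4 - 2*r)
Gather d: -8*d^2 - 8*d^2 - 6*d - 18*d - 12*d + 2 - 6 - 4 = -16*d^2 - 36*d - 8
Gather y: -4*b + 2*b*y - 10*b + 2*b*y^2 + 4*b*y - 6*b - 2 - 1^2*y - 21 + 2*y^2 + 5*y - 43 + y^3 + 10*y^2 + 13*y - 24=-20*b + y^3 + y^2*(2*b + 12) + y*(6*b + 17) - 90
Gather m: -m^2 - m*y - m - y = -m^2 + m*(-y - 1) - y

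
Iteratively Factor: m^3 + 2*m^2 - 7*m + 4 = (m - 1)*(m^2 + 3*m - 4) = (m - 1)^2*(m + 4)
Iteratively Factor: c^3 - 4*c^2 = (c - 4)*(c^2) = c*(c - 4)*(c)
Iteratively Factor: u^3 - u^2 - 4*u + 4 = (u - 1)*(u^2 - 4) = (u - 2)*(u - 1)*(u + 2)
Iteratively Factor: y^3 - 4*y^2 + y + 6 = (y - 3)*(y^2 - y - 2) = (y - 3)*(y + 1)*(y - 2)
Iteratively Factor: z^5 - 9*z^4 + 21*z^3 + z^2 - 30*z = (z - 3)*(z^4 - 6*z^3 + 3*z^2 + 10*z) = (z - 3)*(z + 1)*(z^3 - 7*z^2 + 10*z) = z*(z - 3)*(z + 1)*(z^2 - 7*z + 10) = z*(z - 3)*(z - 2)*(z + 1)*(z - 5)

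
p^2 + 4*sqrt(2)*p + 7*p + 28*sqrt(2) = (p + 7)*(p + 4*sqrt(2))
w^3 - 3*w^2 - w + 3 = (w - 3)*(w - 1)*(w + 1)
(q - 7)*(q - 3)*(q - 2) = q^3 - 12*q^2 + 41*q - 42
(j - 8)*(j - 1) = j^2 - 9*j + 8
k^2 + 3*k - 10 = (k - 2)*(k + 5)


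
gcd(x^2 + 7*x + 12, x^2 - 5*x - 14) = 1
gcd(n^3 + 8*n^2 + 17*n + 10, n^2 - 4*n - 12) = n + 2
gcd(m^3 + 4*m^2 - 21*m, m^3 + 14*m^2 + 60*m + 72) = 1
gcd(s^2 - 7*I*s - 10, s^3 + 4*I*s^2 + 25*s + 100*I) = s - 5*I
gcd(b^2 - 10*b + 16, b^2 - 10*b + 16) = b^2 - 10*b + 16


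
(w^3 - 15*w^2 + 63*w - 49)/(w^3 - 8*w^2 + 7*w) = (w - 7)/w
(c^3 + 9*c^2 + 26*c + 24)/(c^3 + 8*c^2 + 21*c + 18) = (c + 4)/(c + 3)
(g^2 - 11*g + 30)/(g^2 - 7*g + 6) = (g - 5)/(g - 1)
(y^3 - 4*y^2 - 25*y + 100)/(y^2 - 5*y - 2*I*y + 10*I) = (y^2 + y - 20)/(y - 2*I)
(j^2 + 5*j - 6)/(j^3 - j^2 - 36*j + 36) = 1/(j - 6)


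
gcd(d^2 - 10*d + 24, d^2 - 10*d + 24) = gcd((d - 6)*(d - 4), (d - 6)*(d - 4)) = d^2 - 10*d + 24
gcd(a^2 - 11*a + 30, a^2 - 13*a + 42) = a - 6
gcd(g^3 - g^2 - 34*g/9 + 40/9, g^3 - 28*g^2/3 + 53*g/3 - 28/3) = g - 4/3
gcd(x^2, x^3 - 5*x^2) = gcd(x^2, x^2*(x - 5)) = x^2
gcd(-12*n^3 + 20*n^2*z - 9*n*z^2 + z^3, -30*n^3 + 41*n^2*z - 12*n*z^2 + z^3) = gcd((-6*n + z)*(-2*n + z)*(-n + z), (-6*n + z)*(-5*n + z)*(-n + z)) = 6*n^2 - 7*n*z + z^2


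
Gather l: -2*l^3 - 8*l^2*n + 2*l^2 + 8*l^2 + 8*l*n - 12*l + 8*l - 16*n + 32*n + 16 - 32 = -2*l^3 + l^2*(10 - 8*n) + l*(8*n - 4) + 16*n - 16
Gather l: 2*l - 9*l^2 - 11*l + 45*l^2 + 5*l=36*l^2 - 4*l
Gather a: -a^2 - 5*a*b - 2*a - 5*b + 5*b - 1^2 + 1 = -a^2 + a*(-5*b - 2)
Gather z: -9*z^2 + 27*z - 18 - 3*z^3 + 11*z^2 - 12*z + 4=-3*z^3 + 2*z^2 + 15*z - 14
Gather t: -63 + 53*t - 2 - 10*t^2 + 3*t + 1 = -10*t^2 + 56*t - 64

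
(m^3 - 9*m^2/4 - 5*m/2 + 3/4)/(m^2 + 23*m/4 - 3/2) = (m^2 - 2*m - 3)/(m + 6)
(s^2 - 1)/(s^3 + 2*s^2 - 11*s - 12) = (s - 1)/(s^2 + s - 12)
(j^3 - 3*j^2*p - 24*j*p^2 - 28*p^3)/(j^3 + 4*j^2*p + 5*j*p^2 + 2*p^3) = (j^2 - 5*j*p - 14*p^2)/(j^2 + 2*j*p + p^2)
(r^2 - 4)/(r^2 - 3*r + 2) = (r + 2)/(r - 1)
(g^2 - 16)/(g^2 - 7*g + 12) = (g + 4)/(g - 3)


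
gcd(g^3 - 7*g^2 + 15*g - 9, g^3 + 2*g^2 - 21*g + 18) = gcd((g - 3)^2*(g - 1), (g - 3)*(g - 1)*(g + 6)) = g^2 - 4*g + 3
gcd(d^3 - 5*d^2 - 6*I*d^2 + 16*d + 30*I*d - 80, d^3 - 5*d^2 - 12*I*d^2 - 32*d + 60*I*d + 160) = d^2 + d*(-5 - 8*I) + 40*I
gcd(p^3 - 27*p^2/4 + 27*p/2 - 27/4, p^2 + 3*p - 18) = p - 3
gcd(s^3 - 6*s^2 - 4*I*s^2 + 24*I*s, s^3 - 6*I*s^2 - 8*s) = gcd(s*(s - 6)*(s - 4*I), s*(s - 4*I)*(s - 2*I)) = s^2 - 4*I*s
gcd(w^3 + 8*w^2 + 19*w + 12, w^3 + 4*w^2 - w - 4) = w^2 + 5*w + 4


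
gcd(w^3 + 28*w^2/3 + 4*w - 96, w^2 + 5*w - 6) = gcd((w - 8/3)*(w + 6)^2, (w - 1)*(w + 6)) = w + 6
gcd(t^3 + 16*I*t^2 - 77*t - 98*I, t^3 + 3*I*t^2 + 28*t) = t + 7*I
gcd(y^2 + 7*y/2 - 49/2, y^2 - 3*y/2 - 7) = y - 7/2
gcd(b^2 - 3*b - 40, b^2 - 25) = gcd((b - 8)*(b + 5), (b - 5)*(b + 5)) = b + 5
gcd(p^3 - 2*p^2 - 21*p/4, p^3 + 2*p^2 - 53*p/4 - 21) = p^2 - 2*p - 21/4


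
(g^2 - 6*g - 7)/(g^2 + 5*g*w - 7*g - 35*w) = (g + 1)/(g + 5*w)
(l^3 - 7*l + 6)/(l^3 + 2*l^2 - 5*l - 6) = (l - 1)/(l + 1)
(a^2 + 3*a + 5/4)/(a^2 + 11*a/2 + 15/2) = (a + 1/2)/(a + 3)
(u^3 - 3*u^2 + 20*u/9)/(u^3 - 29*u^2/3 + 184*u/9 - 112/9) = u*(3*u - 5)/(3*u^2 - 25*u + 28)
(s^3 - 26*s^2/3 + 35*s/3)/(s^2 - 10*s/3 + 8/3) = s*(3*s^2 - 26*s + 35)/(3*s^2 - 10*s + 8)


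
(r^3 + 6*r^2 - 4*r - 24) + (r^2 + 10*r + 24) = r^3 + 7*r^2 + 6*r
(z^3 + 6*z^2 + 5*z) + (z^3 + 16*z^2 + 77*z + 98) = 2*z^3 + 22*z^2 + 82*z + 98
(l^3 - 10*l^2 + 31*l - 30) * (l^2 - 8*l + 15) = l^5 - 18*l^4 + 126*l^3 - 428*l^2 + 705*l - 450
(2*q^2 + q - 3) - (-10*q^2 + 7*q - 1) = 12*q^2 - 6*q - 2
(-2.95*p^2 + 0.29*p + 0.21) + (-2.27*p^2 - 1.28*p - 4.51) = -5.22*p^2 - 0.99*p - 4.3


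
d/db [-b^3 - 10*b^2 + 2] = b*(-3*b - 20)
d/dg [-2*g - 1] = -2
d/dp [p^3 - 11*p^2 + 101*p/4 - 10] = 3*p^2 - 22*p + 101/4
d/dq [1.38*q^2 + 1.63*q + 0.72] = 2.76*q + 1.63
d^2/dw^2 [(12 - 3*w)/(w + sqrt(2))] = 6*(sqrt(2) + 4)/(w + sqrt(2))^3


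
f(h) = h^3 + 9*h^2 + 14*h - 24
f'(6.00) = 230.00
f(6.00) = 600.00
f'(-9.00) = 95.00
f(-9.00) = -150.00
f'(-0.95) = -0.39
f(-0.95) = -30.03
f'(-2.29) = -11.49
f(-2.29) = -20.87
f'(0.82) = 30.78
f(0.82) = -5.92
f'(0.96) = 34.04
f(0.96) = -1.38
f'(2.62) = 81.75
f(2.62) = 92.44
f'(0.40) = 21.68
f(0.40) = -16.90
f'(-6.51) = 23.96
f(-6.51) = -9.61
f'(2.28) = 70.64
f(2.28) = 66.56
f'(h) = 3*h^2 + 18*h + 14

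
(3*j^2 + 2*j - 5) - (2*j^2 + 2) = j^2 + 2*j - 7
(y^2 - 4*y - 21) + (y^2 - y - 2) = 2*y^2 - 5*y - 23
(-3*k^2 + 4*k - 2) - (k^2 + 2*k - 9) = -4*k^2 + 2*k + 7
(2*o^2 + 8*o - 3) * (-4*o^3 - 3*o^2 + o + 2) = -8*o^5 - 38*o^4 - 10*o^3 + 21*o^2 + 13*o - 6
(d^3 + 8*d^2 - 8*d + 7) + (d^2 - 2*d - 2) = d^3 + 9*d^2 - 10*d + 5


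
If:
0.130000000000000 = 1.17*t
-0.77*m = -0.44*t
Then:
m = 0.06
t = 0.11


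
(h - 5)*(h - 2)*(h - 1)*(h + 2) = h^4 - 6*h^3 + h^2 + 24*h - 20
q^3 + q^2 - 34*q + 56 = (q - 4)*(q - 2)*(q + 7)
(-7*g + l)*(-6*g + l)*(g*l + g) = 42*g^3*l + 42*g^3 - 13*g^2*l^2 - 13*g^2*l + g*l^3 + g*l^2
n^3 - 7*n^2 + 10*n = n*(n - 5)*(n - 2)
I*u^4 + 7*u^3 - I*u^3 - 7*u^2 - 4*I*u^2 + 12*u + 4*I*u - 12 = (u - 6*I)*(u - 2*I)*(u + I)*(I*u - I)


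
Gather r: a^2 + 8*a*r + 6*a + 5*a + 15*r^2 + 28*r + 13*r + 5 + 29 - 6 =a^2 + 11*a + 15*r^2 + r*(8*a + 41) + 28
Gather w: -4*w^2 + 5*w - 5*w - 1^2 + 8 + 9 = 16 - 4*w^2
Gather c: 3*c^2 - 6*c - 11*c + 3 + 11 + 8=3*c^2 - 17*c + 22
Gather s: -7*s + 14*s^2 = 14*s^2 - 7*s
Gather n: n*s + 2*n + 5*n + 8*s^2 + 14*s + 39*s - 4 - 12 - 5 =n*(s + 7) + 8*s^2 + 53*s - 21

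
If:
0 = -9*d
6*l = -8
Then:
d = 0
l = -4/3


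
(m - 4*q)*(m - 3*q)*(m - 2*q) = m^3 - 9*m^2*q + 26*m*q^2 - 24*q^3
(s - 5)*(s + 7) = s^2 + 2*s - 35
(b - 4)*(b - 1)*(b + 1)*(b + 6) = b^4 + 2*b^3 - 25*b^2 - 2*b + 24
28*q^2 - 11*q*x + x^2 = (-7*q + x)*(-4*q + x)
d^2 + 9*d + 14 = (d + 2)*(d + 7)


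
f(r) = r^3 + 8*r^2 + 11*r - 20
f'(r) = 3*r^2 + 16*r + 11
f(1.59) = 21.73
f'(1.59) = 44.02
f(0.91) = -2.61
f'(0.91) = 28.04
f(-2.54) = -12.71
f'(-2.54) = -10.29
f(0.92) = -2.33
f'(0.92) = 28.26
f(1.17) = 5.42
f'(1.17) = 33.83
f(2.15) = 50.57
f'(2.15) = 59.27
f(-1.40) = -22.46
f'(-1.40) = -5.52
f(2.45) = 69.68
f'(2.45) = 68.21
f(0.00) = -20.00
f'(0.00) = 11.00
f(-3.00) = -8.00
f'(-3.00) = -10.00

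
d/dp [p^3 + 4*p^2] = p*(3*p + 8)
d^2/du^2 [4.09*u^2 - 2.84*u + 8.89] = 8.18000000000000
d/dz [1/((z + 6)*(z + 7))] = (-2*z - 13)/(z^4 + 26*z^3 + 253*z^2 + 1092*z + 1764)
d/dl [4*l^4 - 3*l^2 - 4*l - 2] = 16*l^3 - 6*l - 4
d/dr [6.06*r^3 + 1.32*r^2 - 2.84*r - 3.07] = 18.18*r^2 + 2.64*r - 2.84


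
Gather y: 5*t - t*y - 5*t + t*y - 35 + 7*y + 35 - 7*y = 0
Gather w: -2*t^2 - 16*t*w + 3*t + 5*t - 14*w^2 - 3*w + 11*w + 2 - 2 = -2*t^2 + 8*t - 14*w^2 + w*(8 - 16*t)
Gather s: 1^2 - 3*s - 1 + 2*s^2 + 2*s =2*s^2 - s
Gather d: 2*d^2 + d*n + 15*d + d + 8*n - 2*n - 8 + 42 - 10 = 2*d^2 + d*(n + 16) + 6*n + 24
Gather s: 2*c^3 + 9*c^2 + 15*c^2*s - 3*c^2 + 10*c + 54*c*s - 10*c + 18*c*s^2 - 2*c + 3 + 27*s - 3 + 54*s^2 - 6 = 2*c^3 + 6*c^2 - 2*c + s^2*(18*c + 54) + s*(15*c^2 + 54*c + 27) - 6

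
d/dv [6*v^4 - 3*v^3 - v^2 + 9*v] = 24*v^3 - 9*v^2 - 2*v + 9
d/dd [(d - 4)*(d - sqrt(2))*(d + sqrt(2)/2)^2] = 4*d^3 - 12*d^2 - 3*d - sqrt(2)/2 + 6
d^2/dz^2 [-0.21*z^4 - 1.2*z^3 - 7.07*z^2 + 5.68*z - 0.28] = -2.52*z^2 - 7.2*z - 14.14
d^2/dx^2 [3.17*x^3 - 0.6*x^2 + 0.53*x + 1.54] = 19.02*x - 1.2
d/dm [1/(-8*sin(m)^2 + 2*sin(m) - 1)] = 2*(8*sin(m) - 1)*cos(m)/(8*sin(m)^2 - 2*sin(m) + 1)^2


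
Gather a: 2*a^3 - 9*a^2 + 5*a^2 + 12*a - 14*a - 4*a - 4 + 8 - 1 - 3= 2*a^3 - 4*a^2 - 6*a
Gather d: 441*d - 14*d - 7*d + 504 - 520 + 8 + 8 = 420*d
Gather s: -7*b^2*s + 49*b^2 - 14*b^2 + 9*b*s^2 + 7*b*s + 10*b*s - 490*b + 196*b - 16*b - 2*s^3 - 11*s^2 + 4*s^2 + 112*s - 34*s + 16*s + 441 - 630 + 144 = 35*b^2 - 310*b - 2*s^3 + s^2*(9*b - 7) + s*(-7*b^2 + 17*b + 94) - 45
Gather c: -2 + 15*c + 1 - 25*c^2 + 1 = -25*c^2 + 15*c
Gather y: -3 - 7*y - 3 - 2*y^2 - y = -2*y^2 - 8*y - 6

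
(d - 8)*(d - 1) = d^2 - 9*d + 8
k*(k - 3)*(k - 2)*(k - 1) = k^4 - 6*k^3 + 11*k^2 - 6*k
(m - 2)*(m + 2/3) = m^2 - 4*m/3 - 4/3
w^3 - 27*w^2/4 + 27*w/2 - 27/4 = (w - 3)^2*(w - 3/4)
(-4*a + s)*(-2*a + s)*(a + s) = 8*a^3 + 2*a^2*s - 5*a*s^2 + s^3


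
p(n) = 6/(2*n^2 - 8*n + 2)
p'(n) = 6*(8 - 4*n)/(2*n^2 - 8*n + 2)^2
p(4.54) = 0.87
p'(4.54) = -1.28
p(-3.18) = 0.13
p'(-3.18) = 0.05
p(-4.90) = 0.07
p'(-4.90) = 0.02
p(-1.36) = 0.36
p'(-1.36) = 0.29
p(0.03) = 3.41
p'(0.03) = 15.23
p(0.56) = -3.24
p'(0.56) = 10.07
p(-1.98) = 0.23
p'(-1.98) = 0.14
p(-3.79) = 0.10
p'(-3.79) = 0.04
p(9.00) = 0.07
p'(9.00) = -0.02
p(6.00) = 0.23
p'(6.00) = -0.14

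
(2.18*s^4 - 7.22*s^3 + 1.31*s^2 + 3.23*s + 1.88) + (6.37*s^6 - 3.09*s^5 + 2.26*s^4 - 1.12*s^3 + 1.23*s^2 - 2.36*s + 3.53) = 6.37*s^6 - 3.09*s^5 + 4.44*s^4 - 8.34*s^3 + 2.54*s^2 + 0.87*s + 5.41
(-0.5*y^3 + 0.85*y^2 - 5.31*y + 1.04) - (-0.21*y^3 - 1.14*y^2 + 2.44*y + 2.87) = -0.29*y^3 + 1.99*y^2 - 7.75*y - 1.83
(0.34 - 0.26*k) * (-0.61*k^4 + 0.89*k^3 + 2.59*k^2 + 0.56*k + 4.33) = 0.1586*k^5 - 0.4388*k^4 - 0.3708*k^3 + 0.735*k^2 - 0.9354*k + 1.4722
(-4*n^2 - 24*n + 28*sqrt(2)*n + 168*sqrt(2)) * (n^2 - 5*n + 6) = -4*n^4 - 4*n^3 + 28*sqrt(2)*n^3 + 28*sqrt(2)*n^2 + 96*n^2 - 672*sqrt(2)*n - 144*n + 1008*sqrt(2)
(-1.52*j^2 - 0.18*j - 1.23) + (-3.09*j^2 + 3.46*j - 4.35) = -4.61*j^2 + 3.28*j - 5.58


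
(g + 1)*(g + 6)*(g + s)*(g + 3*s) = g^4 + 4*g^3*s + 7*g^3 + 3*g^2*s^2 + 28*g^2*s + 6*g^2 + 21*g*s^2 + 24*g*s + 18*s^2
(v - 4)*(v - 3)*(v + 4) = v^3 - 3*v^2 - 16*v + 48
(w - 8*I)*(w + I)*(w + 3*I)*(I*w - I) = I*w^4 + 4*w^3 - I*w^3 - 4*w^2 + 29*I*w^2 - 24*w - 29*I*w + 24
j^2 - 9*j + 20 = (j - 5)*(j - 4)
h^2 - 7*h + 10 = (h - 5)*(h - 2)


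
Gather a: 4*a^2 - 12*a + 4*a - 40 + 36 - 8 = 4*a^2 - 8*a - 12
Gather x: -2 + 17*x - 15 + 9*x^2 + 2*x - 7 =9*x^2 + 19*x - 24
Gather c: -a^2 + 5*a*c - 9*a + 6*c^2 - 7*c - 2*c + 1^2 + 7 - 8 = -a^2 - 9*a + 6*c^2 + c*(5*a - 9)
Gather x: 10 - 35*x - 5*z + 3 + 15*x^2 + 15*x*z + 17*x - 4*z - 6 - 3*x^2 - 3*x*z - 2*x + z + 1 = 12*x^2 + x*(12*z - 20) - 8*z + 8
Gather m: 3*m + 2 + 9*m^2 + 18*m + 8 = 9*m^2 + 21*m + 10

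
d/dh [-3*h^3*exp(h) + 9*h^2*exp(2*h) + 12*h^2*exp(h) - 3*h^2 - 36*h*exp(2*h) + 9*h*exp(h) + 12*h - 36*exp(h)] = -3*h^3*exp(h) + 18*h^2*exp(2*h) + 3*h^2*exp(h) - 54*h*exp(2*h) + 33*h*exp(h) - 6*h - 36*exp(2*h) - 27*exp(h) + 12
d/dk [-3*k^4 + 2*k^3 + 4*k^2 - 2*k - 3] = -12*k^3 + 6*k^2 + 8*k - 2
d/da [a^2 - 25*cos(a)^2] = 2*a + 25*sin(2*a)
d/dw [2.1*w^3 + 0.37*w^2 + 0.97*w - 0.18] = 6.3*w^2 + 0.74*w + 0.97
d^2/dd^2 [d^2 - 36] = 2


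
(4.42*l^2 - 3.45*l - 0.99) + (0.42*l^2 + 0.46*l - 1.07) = 4.84*l^2 - 2.99*l - 2.06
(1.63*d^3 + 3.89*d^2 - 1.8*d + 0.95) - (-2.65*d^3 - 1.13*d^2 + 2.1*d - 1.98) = 4.28*d^3 + 5.02*d^2 - 3.9*d + 2.93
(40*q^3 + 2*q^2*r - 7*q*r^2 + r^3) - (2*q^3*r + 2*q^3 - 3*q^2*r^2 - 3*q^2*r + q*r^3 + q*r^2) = -2*q^3*r + 38*q^3 + 3*q^2*r^2 + 5*q^2*r - q*r^3 - 8*q*r^2 + r^3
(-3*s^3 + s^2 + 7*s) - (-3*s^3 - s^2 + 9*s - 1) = 2*s^2 - 2*s + 1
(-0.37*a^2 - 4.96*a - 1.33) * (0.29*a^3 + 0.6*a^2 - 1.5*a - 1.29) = -0.1073*a^5 - 1.6604*a^4 - 2.8067*a^3 + 7.1193*a^2 + 8.3934*a + 1.7157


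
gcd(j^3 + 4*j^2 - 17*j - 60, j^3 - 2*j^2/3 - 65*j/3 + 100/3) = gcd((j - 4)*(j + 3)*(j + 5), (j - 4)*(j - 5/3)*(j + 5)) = j^2 + j - 20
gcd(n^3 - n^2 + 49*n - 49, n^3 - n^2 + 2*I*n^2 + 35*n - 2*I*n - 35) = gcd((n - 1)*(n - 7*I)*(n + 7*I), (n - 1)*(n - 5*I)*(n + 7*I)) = n^2 + n*(-1 + 7*I) - 7*I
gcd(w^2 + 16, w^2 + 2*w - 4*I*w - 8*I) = w - 4*I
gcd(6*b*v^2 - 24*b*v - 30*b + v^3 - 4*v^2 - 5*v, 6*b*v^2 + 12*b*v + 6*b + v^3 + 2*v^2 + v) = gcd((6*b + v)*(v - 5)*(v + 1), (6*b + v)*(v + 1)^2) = 6*b*v + 6*b + v^2 + v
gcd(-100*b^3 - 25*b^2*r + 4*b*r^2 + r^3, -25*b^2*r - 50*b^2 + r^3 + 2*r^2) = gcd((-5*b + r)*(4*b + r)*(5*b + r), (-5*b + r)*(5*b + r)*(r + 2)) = -25*b^2 + r^2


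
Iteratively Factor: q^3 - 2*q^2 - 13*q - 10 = (q + 1)*(q^2 - 3*q - 10) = (q + 1)*(q + 2)*(q - 5)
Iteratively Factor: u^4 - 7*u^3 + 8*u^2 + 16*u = (u - 4)*(u^3 - 3*u^2 - 4*u) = (u - 4)*(u + 1)*(u^2 - 4*u) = (u - 4)^2*(u + 1)*(u)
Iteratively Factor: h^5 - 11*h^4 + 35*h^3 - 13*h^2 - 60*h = (h - 4)*(h^4 - 7*h^3 + 7*h^2 + 15*h) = (h - 4)*(h + 1)*(h^3 - 8*h^2 + 15*h) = (h - 5)*(h - 4)*(h + 1)*(h^2 - 3*h) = (h - 5)*(h - 4)*(h - 3)*(h + 1)*(h)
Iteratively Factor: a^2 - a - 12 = (a - 4)*(a + 3)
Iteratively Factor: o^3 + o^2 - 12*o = (o - 3)*(o^2 + 4*o) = o*(o - 3)*(o + 4)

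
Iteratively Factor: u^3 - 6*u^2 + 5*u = (u - 5)*(u^2 - u) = u*(u - 5)*(u - 1)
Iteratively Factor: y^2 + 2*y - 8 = (y + 4)*(y - 2)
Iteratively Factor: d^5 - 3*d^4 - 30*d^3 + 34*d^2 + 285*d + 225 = (d - 5)*(d^4 + 2*d^3 - 20*d^2 - 66*d - 45) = (d - 5)^2*(d^3 + 7*d^2 + 15*d + 9) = (d - 5)^2*(d + 1)*(d^2 + 6*d + 9) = (d - 5)^2*(d + 1)*(d + 3)*(d + 3)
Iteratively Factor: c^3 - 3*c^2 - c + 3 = (c - 1)*(c^2 - 2*c - 3) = (c - 3)*(c - 1)*(c + 1)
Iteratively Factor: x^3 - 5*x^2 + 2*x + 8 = (x - 4)*(x^2 - x - 2) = (x - 4)*(x + 1)*(x - 2)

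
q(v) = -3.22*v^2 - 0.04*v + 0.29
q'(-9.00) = 57.92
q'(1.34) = -8.67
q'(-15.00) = 96.56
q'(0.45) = -2.94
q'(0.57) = -3.71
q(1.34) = -5.55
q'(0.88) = -5.71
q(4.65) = -69.52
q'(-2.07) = 13.29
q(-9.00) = -260.17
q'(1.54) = -9.96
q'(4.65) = -29.99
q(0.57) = -0.78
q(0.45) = -0.38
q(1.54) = -7.41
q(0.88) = -2.24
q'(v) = -6.44*v - 0.04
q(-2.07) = -13.42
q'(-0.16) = 0.99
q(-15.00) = -723.61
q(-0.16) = 0.21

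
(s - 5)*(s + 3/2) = s^2 - 7*s/2 - 15/2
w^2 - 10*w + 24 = (w - 6)*(w - 4)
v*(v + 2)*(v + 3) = v^3 + 5*v^2 + 6*v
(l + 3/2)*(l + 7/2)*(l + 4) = l^3 + 9*l^2 + 101*l/4 + 21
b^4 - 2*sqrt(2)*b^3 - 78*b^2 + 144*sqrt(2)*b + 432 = (b - 6*sqrt(2))*(b - 3*sqrt(2))*(b + sqrt(2))*(b + 6*sqrt(2))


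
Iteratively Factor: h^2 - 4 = (h + 2)*(h - 2)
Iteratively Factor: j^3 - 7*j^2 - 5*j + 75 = (j - 5)*(j^2 - 2*j - 15) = (j - 5)*(j + 3)*(j - 5)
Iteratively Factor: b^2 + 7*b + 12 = (b + 3)*(b + 4)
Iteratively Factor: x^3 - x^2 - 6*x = (x)*(x^2 - x - 6) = x*(x + 2)*(x - 3)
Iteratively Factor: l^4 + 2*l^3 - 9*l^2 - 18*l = (l + 2)*(l^3 - 9*l) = (l + 2)*(l + 3)*(l^2 - 3*l) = l*(l + 2)*(l + 3)*(l - 3)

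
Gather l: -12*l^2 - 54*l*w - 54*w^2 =-12*l^2 - 54*l*w - 54*w^2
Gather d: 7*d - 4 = 7*d - 4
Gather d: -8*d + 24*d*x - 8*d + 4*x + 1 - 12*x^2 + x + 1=d*(24*x - 16) - 12*x^2 + 5*x + 2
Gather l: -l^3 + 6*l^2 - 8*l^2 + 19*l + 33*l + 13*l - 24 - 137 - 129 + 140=-l^3 - 2*l^2 + 65*l - 150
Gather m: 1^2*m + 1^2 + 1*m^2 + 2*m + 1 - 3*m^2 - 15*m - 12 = -2*m^2 - 12*m - 10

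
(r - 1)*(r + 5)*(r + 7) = r^3 + 11*r^2 + 23*r - 35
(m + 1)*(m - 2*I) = m^2 + m - 2*I*m - 2*I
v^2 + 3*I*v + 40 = (v - 5*I)*(v + 8*I)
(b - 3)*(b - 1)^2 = b^3 - 5*b^2 + 7*b - 3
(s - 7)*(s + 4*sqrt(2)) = s^2 - 7*s + 4*sqrt(2)*s - 28*sqrt(2)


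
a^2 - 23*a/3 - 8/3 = (a - 8)*(a + 1/3)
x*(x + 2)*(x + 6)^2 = x^4 + 14*x^3 + 60*x^2 + 72*x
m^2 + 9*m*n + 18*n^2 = (m + 3*n)*(m + 6*n)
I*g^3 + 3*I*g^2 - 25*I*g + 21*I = (g - 3)*(g + 7)*(I*g - I)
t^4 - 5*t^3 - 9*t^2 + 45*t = t*(t - 5)*(t - 3)*(t + 3)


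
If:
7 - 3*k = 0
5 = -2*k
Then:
No Solution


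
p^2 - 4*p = p*(p - 4)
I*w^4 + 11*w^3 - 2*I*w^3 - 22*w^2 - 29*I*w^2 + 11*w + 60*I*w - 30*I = (w - 1)*(w - 6*I)*(w - 5*I)*(I*w - I)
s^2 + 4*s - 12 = (s - 2)*(s + 6)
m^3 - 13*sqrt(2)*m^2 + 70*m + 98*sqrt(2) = (m - 7*sqrt(2))^2*(m + sqrt(2))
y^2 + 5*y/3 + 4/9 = (y + 1/3)*(y + 4/3)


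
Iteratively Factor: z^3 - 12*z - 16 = (z + 2)*(z^2 - 2*z - 8) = (z - 4)*(z + 2)*(z + 2)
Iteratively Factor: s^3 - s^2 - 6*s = (s + 2)*(s^2 - 3*s) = (s - 3)*(s + 2)*(s)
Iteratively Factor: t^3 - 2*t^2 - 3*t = (t + 1)*(t^2 - 3*t) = (t - 3)*(t + 1)*(t)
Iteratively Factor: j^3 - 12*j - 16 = (j + 2)*(j^2 - 2*j - 8) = (j + 2)^2*(j - 4)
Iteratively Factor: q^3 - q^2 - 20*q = (q + 4)*(q^2 - 5*q) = (q - 5)*(q + 4)*(q)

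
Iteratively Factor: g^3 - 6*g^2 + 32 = (g - 4)*(g^2 - 2*g - 8) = (g - 4)*(g + 2)*(g - 4)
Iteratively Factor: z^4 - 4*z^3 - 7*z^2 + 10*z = (z - 5)*(z^3 + z^2 - 2*z) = (z - 5)*(z + 2)*(z^2 - z) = (z - 5)*(z - 1)*(z + 2)*(z)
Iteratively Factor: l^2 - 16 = (l + 4)*(l - 4)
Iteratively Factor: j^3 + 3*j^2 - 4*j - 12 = (j + 3)*(j^2 - 4) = (j - 2)*(j + 3)*(j + 2)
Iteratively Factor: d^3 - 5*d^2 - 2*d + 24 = (d - 4)*(d^2 - d - 6) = (d - 4)*(d - 3)*(d + 2)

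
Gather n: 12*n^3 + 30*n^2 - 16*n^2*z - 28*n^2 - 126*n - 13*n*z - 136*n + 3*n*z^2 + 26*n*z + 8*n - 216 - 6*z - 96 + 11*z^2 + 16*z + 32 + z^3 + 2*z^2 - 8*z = 12*n^3 + n^2*(2 - 16*z) + n*(3*z^2 + 13*z - 254) + z^3 + 13*z^2 + 2*z - 280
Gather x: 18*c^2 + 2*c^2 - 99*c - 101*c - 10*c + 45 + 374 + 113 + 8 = 20*c^2 - 210*c + 540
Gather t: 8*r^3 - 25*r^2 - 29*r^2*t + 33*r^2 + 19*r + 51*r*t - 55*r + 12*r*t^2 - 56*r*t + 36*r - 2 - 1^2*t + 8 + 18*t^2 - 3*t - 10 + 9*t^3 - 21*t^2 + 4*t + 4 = 8*r^3 + 8*r^2 + 9*t^3 + t^2*(12*r - 3) + t*(-29*r^2 - 5*r)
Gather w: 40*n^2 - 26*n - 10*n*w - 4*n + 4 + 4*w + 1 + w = 40*n^2 - 30*n + w*(5 - 10*n) + 5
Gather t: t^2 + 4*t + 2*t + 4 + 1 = t^2 + 6*t + 5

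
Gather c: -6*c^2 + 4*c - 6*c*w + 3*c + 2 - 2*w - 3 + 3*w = -6*c^2 + c*(7 - 6*w) + w - 1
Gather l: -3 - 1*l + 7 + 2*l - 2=l + 2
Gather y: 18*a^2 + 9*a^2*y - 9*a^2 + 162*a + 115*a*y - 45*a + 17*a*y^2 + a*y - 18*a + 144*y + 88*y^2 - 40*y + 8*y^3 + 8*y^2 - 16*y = 9*a^2 + 99*a + 8*y^3 + y^2*(17*a + 96) + y*(9*a^2 + 116*a + 88)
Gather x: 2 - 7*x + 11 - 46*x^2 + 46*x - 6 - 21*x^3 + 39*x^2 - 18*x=-21*x^3 - 7*x^2 + 21*x + 7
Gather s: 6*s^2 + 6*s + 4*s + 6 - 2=6*s^2 + 10*s + 4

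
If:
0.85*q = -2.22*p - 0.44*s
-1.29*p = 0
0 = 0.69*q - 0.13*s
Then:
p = 0.00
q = 0.00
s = 0.00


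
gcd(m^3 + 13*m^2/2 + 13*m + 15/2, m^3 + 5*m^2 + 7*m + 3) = m^2 + 4*m + 3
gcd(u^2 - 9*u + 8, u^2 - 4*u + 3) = u - 1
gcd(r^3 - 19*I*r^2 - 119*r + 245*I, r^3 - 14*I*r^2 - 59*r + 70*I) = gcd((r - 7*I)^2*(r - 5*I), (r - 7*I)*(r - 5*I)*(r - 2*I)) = r^2 - 12*I*r - 35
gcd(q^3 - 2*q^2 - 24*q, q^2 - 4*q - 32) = q + 4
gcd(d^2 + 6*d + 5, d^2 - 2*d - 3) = d + 1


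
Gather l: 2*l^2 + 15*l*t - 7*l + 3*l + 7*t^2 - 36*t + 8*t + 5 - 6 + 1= 2*l^2 + l*(15*t - 4) + 7*t^2 - 28*t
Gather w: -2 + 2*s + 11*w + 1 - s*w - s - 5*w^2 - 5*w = s - 5*w^2 + w*(6 - s) - 1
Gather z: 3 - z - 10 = -z - 7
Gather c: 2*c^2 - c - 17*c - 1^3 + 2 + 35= 2*c^2 - 18*c + 36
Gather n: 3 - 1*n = 3 - n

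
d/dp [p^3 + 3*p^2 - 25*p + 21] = 3*p^2 + 6*p - 25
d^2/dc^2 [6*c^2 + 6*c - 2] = 12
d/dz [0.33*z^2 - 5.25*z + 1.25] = 0.66*z - 5.25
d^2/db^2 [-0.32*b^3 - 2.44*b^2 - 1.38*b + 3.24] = -1.92*b - 4.88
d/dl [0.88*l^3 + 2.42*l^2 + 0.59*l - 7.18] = 2.64*l^2 + 4.84*l + 0.59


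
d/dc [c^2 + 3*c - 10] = 2*c + 3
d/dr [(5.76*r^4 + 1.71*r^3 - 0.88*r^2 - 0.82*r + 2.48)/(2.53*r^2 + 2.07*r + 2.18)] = (29.1456*r^5 + 40.0959*r^4 + 57.3066*r^3 + 11.4364*r^2 - 16.3856*r - 6.9212)/(6.4009*r^4 + 10.4742*r^3 + 15.3157*r^2 + 9.0252*r + 4.7524)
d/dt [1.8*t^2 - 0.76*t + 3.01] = 3.6*t - 0.76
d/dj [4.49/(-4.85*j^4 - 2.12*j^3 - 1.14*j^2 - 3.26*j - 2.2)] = (87.106*j^3 + 28.5564*j^2 + 10.2372*j + 14.6374)/(4.85*j^4 + 2.12*j^3 + 1.14*j^2 + 3.26*j + 2.2)^2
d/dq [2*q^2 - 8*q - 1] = 4*q - 8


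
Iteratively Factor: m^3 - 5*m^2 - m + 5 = (m - 1)*(m^2 - 4*m - 5) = (m - 5)*(m - 1)*(m + 1)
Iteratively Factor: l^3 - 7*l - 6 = (l + 1)*(l^2 - l - 6) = (l - 3)*(l + 1)*(l + 2)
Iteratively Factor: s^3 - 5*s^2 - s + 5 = (s + 1)*(s^2 - 6*s + 5) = (s - 5)*(s + 1)*(s - 1)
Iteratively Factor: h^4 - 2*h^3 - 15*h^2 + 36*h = (h + 4)*(h^3 - 6*h^2 + 9*h) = (h - 3)*(h + 4)*(h^2 - 3*h) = h*(h - 3)*(h + 4)*(h - 3)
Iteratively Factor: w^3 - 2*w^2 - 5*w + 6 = (w - 1)*(w^2 - w - 6) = (w - 1)*(w + 2)*(w - 3)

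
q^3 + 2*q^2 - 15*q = q*(q - 3)*(q + 5)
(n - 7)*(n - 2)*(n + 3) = n^3 - 6*n^2 - 13*n + 42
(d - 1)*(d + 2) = d^2 + d - 2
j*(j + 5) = j^2 + 5*j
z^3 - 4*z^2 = z^2*(z - 4)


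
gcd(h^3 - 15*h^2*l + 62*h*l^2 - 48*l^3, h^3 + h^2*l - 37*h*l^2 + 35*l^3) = h - l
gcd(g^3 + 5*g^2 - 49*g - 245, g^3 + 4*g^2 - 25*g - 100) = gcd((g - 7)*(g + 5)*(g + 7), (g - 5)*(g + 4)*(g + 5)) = g + 5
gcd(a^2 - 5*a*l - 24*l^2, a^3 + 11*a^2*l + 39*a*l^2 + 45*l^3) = a + 3*l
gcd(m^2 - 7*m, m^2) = m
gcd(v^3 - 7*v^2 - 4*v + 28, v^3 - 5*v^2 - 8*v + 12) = v + 2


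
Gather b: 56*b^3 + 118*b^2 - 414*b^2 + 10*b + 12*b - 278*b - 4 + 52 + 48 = 56*b^3 - 296*b^2 - 256*b + 96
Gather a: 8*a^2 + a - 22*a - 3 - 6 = 8*a^2 - 21*a - 9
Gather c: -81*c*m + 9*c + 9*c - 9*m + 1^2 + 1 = c*(18 - 81*m) - 9*m + 2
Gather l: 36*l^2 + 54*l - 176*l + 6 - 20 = 36*l^2 - 122*l - 14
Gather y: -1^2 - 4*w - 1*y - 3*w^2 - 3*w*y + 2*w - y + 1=-3*w^2 - 2*w + y*(-3*w - 2)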